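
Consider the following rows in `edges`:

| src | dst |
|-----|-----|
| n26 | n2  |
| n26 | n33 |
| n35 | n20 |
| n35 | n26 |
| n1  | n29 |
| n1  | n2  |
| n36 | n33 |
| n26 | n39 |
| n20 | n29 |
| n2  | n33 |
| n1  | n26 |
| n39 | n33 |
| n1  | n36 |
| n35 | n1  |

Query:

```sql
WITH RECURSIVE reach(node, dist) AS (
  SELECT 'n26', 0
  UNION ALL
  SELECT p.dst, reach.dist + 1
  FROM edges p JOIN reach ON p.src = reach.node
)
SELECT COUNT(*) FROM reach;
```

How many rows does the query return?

Base: (n26, dist=0).
Iteration 1: edges from {n26} -> (n2, dist=1), (n33, dist=1), (n39, dist=1).
Iteration 2: edges from {n2,n33,n39} -> (n33, dist=2) x2. [UNION ALL keeps all 2 new rows, including repeats]
Iteration 3: no outgoing edges from {n33}; recursion stops.
Total rows emitted: 6.

6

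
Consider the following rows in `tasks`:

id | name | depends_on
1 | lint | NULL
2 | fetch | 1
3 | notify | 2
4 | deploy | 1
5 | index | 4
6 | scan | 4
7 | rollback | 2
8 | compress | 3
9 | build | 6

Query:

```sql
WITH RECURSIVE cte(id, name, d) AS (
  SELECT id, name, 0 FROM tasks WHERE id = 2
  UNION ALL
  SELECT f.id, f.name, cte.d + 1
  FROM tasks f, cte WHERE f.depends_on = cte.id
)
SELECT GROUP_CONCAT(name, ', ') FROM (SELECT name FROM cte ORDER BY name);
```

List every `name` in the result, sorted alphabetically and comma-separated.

Base: id=2 (fetch) at d 0.
Iteration 1: rows with depends_on in {2} -> notify (id 3, d 1), rollback (id 7, d 1).
Iteration 2: rows with depends_on in {3,7} -> compress (id 8, d 2).
Iteration 3: no rows with depends_on in {8}; recursion stops.

compress, fetch, notify, rollback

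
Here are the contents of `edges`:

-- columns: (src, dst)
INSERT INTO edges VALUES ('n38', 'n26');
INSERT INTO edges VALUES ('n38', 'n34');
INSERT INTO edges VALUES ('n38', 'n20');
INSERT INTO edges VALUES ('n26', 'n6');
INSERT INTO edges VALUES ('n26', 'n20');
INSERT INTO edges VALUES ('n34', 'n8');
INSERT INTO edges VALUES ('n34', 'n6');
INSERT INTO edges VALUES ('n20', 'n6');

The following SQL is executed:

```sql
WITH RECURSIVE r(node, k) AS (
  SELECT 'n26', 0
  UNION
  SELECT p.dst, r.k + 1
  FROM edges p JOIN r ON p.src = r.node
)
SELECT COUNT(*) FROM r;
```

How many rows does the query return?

4

Base: (n26, k=0).
Iteration 1: edges from {n26} -> (n20, k=1), (n6, k=1).
Iteration 2: edges from {n20,n6} -> (n6, k=2).
Iteration 3: no outgoing edges from {n6}; recursion stops.
Total rows emitted: 4.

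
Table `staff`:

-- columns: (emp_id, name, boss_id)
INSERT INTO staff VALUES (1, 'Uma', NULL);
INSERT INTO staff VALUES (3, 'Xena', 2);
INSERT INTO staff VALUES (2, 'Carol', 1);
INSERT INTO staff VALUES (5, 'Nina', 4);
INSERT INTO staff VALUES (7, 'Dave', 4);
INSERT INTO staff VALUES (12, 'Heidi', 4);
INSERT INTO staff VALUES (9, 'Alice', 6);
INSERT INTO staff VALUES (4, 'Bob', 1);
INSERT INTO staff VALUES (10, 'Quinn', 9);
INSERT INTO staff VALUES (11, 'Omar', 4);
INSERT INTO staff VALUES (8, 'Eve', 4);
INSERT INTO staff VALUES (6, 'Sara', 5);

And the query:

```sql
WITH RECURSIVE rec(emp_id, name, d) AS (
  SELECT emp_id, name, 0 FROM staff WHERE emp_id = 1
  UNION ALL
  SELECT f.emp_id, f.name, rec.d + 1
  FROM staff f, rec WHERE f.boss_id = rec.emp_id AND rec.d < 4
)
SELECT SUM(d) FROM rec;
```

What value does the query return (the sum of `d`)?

Base: emp_id=1 (Uma) at d 0.
Iteration 1: rows with boss_id in {1} -> Carol (id 2, d 1), Bob (id 4, d 1).
Iteration 2: rows with boss_id in {2,4} -> Xena (id 3, d 2), Nina (id 5, d 2), Dave (id 7, d 2), Eve (id 8, d 2), Omar (id 11, d 2), Heidi (id 12, d 2).
Iteration 3: rows with boss_id in {3,5,7,8,11,12} -> Sara (id 6, d 3).
Iteration 4: rows with boss_id in {6} -> Alice (id 9, d 4).
Iteration 5: d < 4 fails for all current rows; recursion stops.
SUM(d) = 0 + 1 + 1 + 2 + 2 + 2 + 2 + 2 + 2 + 3 + 4 = 21.

21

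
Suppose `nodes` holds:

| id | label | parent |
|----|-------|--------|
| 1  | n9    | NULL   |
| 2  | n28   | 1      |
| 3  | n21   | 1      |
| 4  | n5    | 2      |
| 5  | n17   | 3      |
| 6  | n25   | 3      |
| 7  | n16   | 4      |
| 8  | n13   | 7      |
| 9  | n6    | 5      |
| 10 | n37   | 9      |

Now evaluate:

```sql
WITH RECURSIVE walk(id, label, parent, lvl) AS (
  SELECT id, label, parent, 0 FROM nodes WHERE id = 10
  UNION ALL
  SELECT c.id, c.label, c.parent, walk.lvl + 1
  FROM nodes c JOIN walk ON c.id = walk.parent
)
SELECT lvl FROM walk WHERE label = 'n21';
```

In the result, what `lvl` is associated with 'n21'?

Base: id=10 (n37), parent=9, lvl 0.
Iteration 1: join on id=9 -> n6 (id 9, parent=5, lvl 1).
Iteration 2: join on id=5 -> n17 (id 5, parent=3, lvl 2).
Iteration 3: join on id=3 -> n21 (id 3, parent=1, lvl 3).
Iteration 4: join on id=1 -> n9 (id 1, parent=NULL, lvl 4).
Iteration 5: parent is NULL; no match; recursion stops.

3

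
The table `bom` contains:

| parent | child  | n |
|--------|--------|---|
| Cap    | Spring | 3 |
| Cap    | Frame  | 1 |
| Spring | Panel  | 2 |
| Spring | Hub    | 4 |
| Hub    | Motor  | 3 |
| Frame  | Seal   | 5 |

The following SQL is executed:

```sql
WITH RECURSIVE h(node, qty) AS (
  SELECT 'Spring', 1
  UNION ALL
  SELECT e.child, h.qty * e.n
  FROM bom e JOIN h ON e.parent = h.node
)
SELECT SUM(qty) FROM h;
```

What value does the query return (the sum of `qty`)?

Base: (Spring, qty=1).
Iteration 1: components of {Spring} -> Hub = 1*4 = 4, Panel = 1*2 = 2.
Iteration 2: components of {Hub,Panel} -> Motor = 4*3 = 12.
Iteration 3: no further components; recursion stops.
SUM(qty) = 1 + 2 + 4 + 12 = 19.

19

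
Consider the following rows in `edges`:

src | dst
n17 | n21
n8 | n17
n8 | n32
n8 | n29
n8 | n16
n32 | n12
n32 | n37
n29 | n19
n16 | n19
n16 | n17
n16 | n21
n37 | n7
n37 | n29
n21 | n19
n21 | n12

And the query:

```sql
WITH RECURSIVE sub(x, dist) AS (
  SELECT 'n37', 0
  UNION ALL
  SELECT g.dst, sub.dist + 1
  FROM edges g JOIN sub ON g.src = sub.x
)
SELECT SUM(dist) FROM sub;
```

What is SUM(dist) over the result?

Base: (n37, dist=0).
Iteration 1: edges from {n37} -> (n29, dist=1), (n7, dist=1).
Iteration 2: edges from {n29,n7} -> (n19, dist=2).
Iteration 3: no outgoing edges from {n19}; recursion stops.
SUM(dist) = 0 + 1 + 1 + 2 = 4.

4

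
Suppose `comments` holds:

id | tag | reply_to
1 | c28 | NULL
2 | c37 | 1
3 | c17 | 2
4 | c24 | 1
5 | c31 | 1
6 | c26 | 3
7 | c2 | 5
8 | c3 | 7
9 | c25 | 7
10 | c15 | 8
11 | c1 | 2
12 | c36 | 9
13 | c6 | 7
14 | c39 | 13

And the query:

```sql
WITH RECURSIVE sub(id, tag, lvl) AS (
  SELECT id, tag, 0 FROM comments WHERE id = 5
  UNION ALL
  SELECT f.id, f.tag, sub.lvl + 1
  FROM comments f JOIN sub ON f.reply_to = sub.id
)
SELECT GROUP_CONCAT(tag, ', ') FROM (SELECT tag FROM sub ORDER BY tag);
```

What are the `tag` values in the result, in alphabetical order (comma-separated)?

c15, c2, c25, c3, c31, c36, c39, c6

Base: id=5 (c31) at lvl 0.
Iteration 1: rows with reply_to in {5} -> c2 (id 7, lvl 1).
Iteration 2: rows with reply_to in {7} -> c3 (id 8, lvl 2), c25 (id 9, lvl 2), c6 (id 13, lvl 2).
Iteration 3: rows with reply_to in {8,9,13} -> c15 (id 10, lvl 3), c36 (id 12, lvl 3), c39 (id 14, lvl 3).
Iteration 4: no rows with reply_to in {10,12,14}; recursion stops.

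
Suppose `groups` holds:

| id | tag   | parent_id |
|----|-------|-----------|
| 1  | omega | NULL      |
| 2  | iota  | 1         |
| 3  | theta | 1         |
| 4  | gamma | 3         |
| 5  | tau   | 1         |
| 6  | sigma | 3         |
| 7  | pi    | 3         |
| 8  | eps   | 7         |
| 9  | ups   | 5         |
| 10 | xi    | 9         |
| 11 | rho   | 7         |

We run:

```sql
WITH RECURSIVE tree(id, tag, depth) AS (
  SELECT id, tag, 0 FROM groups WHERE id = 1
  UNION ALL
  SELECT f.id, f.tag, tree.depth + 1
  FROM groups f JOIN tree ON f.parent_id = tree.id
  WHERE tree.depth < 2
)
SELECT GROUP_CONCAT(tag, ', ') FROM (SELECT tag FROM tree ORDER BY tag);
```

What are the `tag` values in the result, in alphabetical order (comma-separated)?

gamma, iota, omega, pi, sigma, tau, theta, ups

Base: id=1 (omega) at depth 0.
Iteration 1: rows with parent_id in {1} -> iota (id 2, depth 1), theta (id 3, depth 1), tau (id 5, depth 1).
Iteration 2: rows with parent_id in {2,3,5} -> gamma (id 4, depth 2), sigma (id 6, depth 2), pi (id 7, depth 2), ups (id 9, depth 2).
Iteration 3: depth < 2 fails for all current rows; recursion stops.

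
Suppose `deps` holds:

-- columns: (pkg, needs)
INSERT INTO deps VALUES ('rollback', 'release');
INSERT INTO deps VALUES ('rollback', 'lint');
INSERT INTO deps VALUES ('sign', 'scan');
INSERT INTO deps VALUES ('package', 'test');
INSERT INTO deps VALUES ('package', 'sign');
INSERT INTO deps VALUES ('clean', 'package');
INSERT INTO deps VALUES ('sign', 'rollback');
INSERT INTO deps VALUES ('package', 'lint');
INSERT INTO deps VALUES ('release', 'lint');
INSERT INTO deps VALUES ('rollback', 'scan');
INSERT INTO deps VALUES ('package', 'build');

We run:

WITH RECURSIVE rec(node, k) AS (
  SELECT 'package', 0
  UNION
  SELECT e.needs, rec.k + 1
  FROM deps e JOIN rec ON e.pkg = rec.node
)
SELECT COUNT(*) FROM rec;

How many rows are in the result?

Base: (package, k=0).
Iteration 1: edges from {package} -> (build, k=1), (lint, k=1), (sign, k=1), (test, k=1).
Iteration 2: edges from {build,lint,sign,test} -> (rollback, k=2), (scan, k=2).
Iteration 3: edges from {rollback,scan} -> (lint, k=3), (release, k=3), (scan, k=3).
Iteration 4: edges from {lint,release,scan} -> (lint, k=4).
Iteration 5: no outgoing edges from {lint}; recursion stops.
Total rows emitted: 11.

11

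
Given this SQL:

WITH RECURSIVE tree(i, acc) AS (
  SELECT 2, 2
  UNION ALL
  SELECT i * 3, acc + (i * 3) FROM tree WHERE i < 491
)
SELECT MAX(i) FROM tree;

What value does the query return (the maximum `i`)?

1458

Base: i=2, acc=2.
Iteration 1: 2 < 491 holds -> i = 2 * 3 = 6, acc = 2 + 6 = 8.
Iteration 2: 6 < 491 holds -> i = 6 * 3 = 18, acc = 8 + 18 = 26.
Iteration 3: 18 < 491 holds -> i = 18 * 3 = 54, acc = 26 + 54 = 80.
Iteration 4: 54 < 491 holds -> i = 54 * 3 = 162, acc = 80 + 162 = 242.
Iteration 5: 162 < 491 holds -> i = 162 * 3 = 486, acc = 242 + 486 = 728.
Iteration 6: 486 < 491 holds -> i = 486 * 3 = 1458, acc = 728 + 1458 = 2186.
Iteration 7: 1458 < 491 fails; recursion stops.
i values: 2, 6, 18, 54, 162, 486, 1458; the maximum is 1458.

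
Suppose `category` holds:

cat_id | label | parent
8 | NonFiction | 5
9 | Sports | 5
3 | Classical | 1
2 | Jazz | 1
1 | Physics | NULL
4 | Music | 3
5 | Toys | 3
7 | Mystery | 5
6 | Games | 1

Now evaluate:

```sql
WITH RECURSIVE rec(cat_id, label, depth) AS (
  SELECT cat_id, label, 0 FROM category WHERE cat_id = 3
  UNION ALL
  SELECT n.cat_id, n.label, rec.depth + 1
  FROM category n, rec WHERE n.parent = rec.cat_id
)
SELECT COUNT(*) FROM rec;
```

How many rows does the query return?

Base: cat_id=3 (Classical) at depth 0.
Iteration 1: rows with parent in {3} -> Music (id 4, depth 1), Toys (id 5, depth 1).
Iteration 2: rows with parent in {4,5} -> Mystery (id 7, depth 2), NonFiction (id 8, depth 2), Sports (id 9, depth 2).
Iteration 3: no rows with parent in {7,8,9}; recursion stops.
Total rows emitted: 6.

6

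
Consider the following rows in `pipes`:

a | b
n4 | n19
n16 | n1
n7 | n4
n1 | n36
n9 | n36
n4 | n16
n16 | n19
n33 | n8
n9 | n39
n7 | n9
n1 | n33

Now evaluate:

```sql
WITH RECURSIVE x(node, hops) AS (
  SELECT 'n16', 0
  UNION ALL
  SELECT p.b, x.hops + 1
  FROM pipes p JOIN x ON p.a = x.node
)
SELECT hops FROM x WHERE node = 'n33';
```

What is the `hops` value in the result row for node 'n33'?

2

Base: (n16, hops=0).
Iteration 1: edges from {n16} -> (n1, hops=1), (n19, hops=1).
Iteration 2: edges from {n1,n19} -> (n33, hops=2), (n36, hops=2).
Iteration 3: edges from {n33,n36} -> (n8, hops=3).
Iteration 4: no outgoing edges from {n8}; recursion stops.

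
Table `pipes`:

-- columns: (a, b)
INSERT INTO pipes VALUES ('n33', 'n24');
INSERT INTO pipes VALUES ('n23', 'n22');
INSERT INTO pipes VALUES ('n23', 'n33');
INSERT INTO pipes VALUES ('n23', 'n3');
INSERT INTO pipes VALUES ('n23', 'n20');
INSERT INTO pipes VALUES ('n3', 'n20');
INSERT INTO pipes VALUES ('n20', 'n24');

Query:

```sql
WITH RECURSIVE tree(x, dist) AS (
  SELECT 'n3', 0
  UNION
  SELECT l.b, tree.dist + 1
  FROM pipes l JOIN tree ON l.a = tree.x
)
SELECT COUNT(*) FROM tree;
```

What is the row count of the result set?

3

Base: (n3, dist=0).
Iteration 1: edges from {n3} -> (n20, dist=1).
Iteration 2: edges from {n20} -> (n24, dist=2).
Iteration 3: no outgoing edges from {n24}; recursion stops.
Total rows emitted: 3.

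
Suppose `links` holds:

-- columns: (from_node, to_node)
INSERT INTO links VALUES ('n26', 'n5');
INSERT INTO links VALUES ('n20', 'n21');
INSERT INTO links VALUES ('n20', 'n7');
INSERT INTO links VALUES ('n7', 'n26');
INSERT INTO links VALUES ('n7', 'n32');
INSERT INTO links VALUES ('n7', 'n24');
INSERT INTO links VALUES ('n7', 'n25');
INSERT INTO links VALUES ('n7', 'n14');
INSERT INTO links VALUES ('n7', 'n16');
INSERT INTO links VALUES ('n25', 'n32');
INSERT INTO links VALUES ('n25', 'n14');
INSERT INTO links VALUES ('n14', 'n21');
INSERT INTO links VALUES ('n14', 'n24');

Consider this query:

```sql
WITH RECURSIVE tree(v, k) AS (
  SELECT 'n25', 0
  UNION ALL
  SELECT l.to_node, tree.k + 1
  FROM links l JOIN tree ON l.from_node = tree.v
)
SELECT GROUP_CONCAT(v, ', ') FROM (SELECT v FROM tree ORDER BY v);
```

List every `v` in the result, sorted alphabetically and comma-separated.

n14, n21, n24, n25, n32

Base: (n25, k=0).
Iteration 1: edges from {n25} -> (n14, k=1), (n32, k=1).
Iteration 2: edges from {n14,n32} -> (n21, k=2), (n24, k=2).
Iteration 3: no outgoing edges from {n21,n24}; recursion stops.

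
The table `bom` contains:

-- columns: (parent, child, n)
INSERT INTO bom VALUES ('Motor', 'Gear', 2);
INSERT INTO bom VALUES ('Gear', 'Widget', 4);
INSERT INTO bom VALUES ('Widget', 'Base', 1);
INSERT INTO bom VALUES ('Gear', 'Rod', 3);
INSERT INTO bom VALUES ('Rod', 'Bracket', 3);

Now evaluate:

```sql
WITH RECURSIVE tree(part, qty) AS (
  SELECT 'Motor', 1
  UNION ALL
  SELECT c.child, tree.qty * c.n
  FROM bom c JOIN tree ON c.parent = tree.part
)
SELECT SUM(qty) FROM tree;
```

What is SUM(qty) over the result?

43

Base: (Motor, qty=1).
Iteration 1: components of {Motor} -> Gear = 1*2 = 2.
Iteration 2: components of {Gear} -> Rod = 2*3 = 6, Widget = 2*4 = 8.
Iteration 3: components of {Rod,Widget} -> Base = 8*1 = 8, Bracket = 6*3 = 18.
Iteration 4: no further components; recursion stops.
SUM(qty) = 1 + 2 + 8 + 6 + 8 + 18 = 43.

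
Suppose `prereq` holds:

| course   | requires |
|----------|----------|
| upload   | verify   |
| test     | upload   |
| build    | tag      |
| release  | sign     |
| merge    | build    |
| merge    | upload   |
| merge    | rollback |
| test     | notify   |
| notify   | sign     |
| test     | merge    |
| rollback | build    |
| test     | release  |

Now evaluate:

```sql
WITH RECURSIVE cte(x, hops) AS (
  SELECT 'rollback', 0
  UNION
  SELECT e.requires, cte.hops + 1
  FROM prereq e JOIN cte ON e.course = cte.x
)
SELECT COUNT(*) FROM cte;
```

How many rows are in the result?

Base: (rollback, hops=0).
Iteration 1: edges from {rollback} -> (build, hops=1).
Iteration 2: edges from {build} -> (tag, hops=2).
Iteration 3: no outgoing edges from {tag}; recursion stops.
Total rows emitted: 3.

3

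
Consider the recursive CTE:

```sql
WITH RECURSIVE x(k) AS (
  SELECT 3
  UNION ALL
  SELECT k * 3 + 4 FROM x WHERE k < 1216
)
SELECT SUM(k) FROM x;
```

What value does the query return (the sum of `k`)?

Base: k=3.
Iteration 1: 3 < 1216 holds -> k = 3 * 3 + 4 = 13.
Iteration 2: 13 < 1216 holds -> k = 13 * 3 + 4 = 43.
Iteration 3: 43 < 1216 holds -> k = 43 * 3 + 4 = 133.
Iteration 4: 133 < 1216 holds -> k = 133 * 3 + 4 = 403.
Iteration 5: 403 < 1216 holds -> k = 403 * 3 + 4 = 1213.
Iteration 6: 1213 < 1216 holds -> k = 1213 * 3 + 4 = 3643.
Iteration 7: 3643 < 1216 fails; recursion stops.
SUM(k) = 3 + 13 + 43 + 133 + 403 + 1213 + 3643 = 5451.

5451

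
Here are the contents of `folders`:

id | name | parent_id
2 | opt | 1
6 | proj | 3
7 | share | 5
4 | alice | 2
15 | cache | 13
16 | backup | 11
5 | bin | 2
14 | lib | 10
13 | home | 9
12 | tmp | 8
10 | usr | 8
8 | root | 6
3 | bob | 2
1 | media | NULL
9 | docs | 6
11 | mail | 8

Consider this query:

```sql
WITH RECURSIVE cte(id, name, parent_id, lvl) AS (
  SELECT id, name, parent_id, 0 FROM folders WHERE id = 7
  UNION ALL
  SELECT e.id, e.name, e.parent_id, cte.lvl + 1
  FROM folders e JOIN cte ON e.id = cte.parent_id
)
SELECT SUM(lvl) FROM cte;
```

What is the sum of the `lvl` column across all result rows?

Base: id=7 (share), parent_id=5, lvl 0.
Iteration 1: join on id=5 -> bin (id 5, parent_id=2, lvl 1).
Iteration 2: join on id=2 -> opt (id 2, parent_id=1, lvl 2).
Iteration 3: join on id=1 -> media (id 1, parent_id=NULL, lvl 3).
Iteration 4: parent_id is NULL; no match; recursion stops.
SUM(lvl) = 0 + 1 + 2 + 3 = 6.

6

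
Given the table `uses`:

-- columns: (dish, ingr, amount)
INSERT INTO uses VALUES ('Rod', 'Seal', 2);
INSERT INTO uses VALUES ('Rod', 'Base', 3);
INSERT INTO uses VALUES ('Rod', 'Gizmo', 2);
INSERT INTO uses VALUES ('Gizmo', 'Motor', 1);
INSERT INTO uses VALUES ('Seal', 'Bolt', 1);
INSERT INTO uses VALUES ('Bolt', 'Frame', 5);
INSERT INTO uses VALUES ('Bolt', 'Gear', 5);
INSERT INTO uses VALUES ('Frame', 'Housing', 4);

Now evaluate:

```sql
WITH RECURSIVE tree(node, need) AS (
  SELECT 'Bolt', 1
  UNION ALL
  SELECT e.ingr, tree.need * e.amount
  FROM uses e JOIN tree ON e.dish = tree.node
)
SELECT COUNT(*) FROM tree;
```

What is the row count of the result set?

Base: (Bolt, need=1).
Iteration 1: components of {Bolt} -> Frame = 1*5 = 5, Gear = 1*5 = 5.
Iteration 2: components of {Frame,Gear} -> Housing = 5*4 = 20.
Iteration 3: no further components; recursion stops.
Total rows emitted: 4.

4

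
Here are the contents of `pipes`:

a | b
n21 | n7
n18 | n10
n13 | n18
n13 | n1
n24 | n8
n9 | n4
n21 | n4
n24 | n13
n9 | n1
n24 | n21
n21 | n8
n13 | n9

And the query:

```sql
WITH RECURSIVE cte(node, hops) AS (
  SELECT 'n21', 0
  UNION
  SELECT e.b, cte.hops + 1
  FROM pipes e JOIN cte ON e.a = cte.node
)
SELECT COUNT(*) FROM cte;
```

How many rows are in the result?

4

Base: (n21, hops=0).
Iteration 1: edges from {n21} -> (n4, hops=1), (n7, hops=1), (n8, hops=1).
Iteration 2: no outgoing edges from {n4,n7,n8}; recursion stops.
Total rows emitted: 4.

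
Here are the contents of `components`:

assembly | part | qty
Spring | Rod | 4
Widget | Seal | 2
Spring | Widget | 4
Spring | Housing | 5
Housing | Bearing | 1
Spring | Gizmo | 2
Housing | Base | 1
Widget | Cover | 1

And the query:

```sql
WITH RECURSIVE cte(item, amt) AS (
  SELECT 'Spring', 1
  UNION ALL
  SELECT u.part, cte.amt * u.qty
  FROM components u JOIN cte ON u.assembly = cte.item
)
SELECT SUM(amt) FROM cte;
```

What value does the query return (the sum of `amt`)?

Base: (Spring, amt=1).
Iteration 1: components of {Spring} -> Gizmo = 1*2 = 2, Housing = 1*5 = 5, Rod = 1*4 = 4, Widget = 1*4 = 4.
Iteration 2: components of {Gizmo,Housing,Rod,Widget} -> Base = 5*1 = 5, Bearing = 5*1 = 5, Cover = 4*1 = 4, Seal = 4*2 = 8.
Iteration 3: no further components; recursion stops.
SUM(amt) = 1 + 4 + 2 + 4 + 5 + 4 + 8 + 5 + 5 = 38.

38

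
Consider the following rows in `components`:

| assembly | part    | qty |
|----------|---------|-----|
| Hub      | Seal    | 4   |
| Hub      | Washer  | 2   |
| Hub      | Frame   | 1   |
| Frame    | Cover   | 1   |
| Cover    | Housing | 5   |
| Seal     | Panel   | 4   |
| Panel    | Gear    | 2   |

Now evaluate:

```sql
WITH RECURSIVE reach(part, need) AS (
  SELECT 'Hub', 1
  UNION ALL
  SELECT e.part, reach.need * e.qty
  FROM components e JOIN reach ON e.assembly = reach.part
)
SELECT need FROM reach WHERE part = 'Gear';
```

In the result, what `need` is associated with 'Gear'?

32

Base: (Hub, need=1).
Iteration 1: components of {Hub} -> Frame = 1*1 = 1, Seal = 1*4 = 4, Washer = 1*2 = 2.
Iteration 2: components of {Frame,Seal,Washer} -> Cover = 1*1 = 1, Panel = 4*4 = 16.
Iteration 3: components of {Cover,Panel} -> Gear = 16*2 = 32, Housing = 1*5 = 5.
Iteration 4: no further components; recursion stops.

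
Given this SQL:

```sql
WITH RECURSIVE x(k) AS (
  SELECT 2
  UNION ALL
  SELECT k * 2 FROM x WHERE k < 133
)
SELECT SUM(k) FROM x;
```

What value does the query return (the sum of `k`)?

510

Base: k=2.
Iteration 1: 2 < 133 holds -> k = 2 * 2 = 4.
Iteration 2: 4 < 133 holds -> k = 4 * 2 = 8.
Iteration 3: 8 < 133 holds -> k = 8 * 2 = 16.
Iteration 4: 16 < 133 holds -> k = 16 * 2 = 32.
Iteration 5: 32 < 133 holds -> k = 32 * 2 = 64.
Iteration 6: 64 < 133 holds -> k = 64 * 2 = 128.
Iteration 7: 128 < 133 holds -> k = 128 * 2 = 256.
Iteration 8: 256 < 133 fails; recursion stops.
SUM(k) = 2 + 4 + 8 + 16 + 32 + 64 + 128 + 256 = 510.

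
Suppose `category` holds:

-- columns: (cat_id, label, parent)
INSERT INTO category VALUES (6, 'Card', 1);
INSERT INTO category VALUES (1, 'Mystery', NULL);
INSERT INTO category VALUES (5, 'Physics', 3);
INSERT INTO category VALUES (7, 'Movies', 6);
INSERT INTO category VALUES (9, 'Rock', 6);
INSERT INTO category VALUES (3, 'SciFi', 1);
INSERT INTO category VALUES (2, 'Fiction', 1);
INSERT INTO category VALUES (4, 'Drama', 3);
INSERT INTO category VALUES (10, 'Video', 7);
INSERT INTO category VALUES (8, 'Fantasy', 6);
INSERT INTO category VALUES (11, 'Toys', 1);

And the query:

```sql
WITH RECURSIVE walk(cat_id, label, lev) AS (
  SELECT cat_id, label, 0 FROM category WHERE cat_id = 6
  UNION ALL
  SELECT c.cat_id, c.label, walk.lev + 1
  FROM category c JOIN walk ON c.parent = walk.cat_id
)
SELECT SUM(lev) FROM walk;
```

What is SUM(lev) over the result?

Base: cat_id=6 (Card) at lev 0.
Iteration 1: rows with parent in {6} -> Movies (id 7, lev 1), Fantasy (id 8, lev 1), Rock (id 9, lev 1).
Iteration 2: rows with parent in {7,8,9} -> Video (id 10, lev 2).
Iteration 3: no rows with parent in {10}; recursion stops.
SUM(lev) = 0 + 1 + 1 + 1 + 2 = 5.

5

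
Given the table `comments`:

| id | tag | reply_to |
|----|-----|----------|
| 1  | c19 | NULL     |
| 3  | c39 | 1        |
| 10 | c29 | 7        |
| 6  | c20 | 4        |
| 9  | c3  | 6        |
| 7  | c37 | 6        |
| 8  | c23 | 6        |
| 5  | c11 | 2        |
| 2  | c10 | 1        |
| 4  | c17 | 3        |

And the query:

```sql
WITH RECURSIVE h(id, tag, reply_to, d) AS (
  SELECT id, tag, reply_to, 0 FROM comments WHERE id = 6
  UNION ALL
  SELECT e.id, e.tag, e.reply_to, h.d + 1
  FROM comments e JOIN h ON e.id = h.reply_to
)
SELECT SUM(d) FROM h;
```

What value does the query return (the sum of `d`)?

Base: id=6 (c20), reply_to=4, d 0.
Iteration 1: join on id=4 -> c17 (id 4, reply_to=3, d 1).
Iteration 2: join on id=3 -> c39 (id 3, reply_to=1, d 2).
Iteration 3: join on id=1 -> c19 (id 1, reply_to=NULL, d 3).
Iteration 4: reply_to is NULL; no match; recursion stops.
SUM(d) = 0 + 1 + 2 + 3 = 6.

6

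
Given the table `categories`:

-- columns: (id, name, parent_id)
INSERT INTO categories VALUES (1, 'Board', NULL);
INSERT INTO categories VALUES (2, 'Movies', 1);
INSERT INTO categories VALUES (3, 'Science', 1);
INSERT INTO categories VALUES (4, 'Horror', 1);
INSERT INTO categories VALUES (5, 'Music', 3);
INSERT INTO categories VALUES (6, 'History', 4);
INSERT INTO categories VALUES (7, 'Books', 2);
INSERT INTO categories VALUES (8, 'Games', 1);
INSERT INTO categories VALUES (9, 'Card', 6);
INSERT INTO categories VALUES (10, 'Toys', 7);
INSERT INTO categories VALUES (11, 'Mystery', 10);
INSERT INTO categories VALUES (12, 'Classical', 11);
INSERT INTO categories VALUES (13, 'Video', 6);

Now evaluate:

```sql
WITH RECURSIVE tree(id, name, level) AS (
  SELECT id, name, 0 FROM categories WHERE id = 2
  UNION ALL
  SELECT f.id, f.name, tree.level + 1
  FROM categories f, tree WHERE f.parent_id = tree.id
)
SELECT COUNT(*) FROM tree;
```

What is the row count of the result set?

Base: id=2 (Movies) at level 0.
Iteration 1: rows with parent_id in {2} -> Books (id 7, level 1).
Iteration 2: rows with parent_id in {7} -> Toys (id 10, level 2).
Iteration 3: rows with parent_id in {10} -> Mystery (id 11, level 3).
Iteration 4: rows with parent_id in {11} -> Classical (id 12, level 4).
Iteration 5: no rows with parent_id in {12}; recursion stops.
Total rows emitted: 5.

5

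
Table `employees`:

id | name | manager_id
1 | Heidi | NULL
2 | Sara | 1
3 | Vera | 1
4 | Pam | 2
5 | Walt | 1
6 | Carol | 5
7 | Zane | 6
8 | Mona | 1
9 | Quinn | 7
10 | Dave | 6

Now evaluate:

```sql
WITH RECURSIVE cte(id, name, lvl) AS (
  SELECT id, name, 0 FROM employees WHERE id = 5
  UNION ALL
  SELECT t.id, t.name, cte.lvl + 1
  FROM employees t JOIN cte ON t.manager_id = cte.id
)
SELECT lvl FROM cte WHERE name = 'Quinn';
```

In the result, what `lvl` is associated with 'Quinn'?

Base: id=5 (Walt) at lvl 0.
Iteration 1: rows with manager_id in {5} -> Carol (id 6, lvl 1).
Iteration 2: rows with manager_id in {6} -> Zane (id 7, lvl 2), Dave (id 10, lvl 2).
Iteration 3: rows with manager_id in {7,10} -> Quinn (id 9, lvl 3).
Iteration 4: no rows with manager_id in {9}; recursion stops.

3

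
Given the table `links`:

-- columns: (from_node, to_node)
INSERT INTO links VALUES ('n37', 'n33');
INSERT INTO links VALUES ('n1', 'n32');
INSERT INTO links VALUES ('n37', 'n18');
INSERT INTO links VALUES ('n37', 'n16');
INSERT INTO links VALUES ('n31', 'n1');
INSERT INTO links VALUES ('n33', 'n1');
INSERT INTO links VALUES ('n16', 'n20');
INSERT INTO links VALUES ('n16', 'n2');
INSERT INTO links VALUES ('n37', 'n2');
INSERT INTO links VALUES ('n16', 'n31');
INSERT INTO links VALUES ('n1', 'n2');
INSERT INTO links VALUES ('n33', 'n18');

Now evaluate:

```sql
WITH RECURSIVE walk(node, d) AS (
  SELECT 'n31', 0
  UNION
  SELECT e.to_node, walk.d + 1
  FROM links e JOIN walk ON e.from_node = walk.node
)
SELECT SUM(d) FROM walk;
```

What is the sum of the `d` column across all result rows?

Base: (n31, d=0).
Iteration 1: edges from {n31} -> (n1, d=1).
Iteration 2: edges from {n1} -> (n2, d=2), (n32, d=2).
Iteration 3: no outgoing edges from {n2,n32}; recursion stops.
SUM(d) = 0 + 1 + 2 + 2 = 5.

5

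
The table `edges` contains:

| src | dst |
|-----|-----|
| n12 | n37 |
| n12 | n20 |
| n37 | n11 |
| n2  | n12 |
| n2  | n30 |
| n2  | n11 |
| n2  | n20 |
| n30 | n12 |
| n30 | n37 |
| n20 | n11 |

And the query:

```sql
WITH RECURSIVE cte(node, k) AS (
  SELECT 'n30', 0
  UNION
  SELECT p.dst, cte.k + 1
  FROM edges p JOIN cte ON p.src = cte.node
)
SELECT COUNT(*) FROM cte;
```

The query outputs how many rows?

Base: (n30, k=0).
Iteration 1: edges from {n30} -> (n12, k=1), (n37, k=1).
Iteration 2: edges from {n12,n37} -> (n11, k=2), (n20, k=2), (n37, k=2).
Iteration 3: edges from {n11,n20,n37} -> (n11, k=3). [UNION drops 1 duplicate row(s)]
Iteration 4: no outgoing edges from {n11}; recursion stops.
Total rows emitted: 7.

7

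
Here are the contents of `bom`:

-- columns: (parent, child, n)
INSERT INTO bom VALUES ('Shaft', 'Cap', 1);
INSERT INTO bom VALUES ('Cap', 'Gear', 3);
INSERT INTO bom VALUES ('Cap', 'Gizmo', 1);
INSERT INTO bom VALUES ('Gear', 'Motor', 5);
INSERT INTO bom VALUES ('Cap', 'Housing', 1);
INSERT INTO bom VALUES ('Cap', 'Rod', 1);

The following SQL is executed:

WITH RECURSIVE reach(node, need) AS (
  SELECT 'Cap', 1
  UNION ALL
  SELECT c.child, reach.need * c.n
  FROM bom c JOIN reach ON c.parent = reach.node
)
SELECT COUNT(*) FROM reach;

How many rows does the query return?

6

Base: (Cap, need=1).
Iteration 1: components of {Cap} -> Gear = 1*3 = 3, Gizmo = 1*1 = 1, Housing = 1*1 = 1, Rod = 1*1 = 1.
Iteration 2: components of {Gear,Gizmo,Housing,Rod} -> Motor = 3*5 = 15.
Iteration 3: no further components; recursion stops.
Total rows emitted: 6.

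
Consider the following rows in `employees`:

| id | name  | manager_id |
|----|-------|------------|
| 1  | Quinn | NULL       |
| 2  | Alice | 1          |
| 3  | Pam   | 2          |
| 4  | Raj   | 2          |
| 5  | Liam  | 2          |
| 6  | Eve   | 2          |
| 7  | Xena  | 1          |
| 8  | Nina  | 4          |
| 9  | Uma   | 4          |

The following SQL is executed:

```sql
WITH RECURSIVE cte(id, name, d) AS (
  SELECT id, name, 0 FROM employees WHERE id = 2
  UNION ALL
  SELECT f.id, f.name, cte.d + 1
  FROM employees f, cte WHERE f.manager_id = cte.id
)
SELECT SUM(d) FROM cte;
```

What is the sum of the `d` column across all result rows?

8

Base: id=2 (Alice) at d 0.
Iteration 1: rows with manager_id in {2} -> Pam (id 3, d 1), Raj (id 4, d 1), Liam (id 5, d 1), Eve (id 6, d 1).
Iteration 2: rows with manager_id in {3,4,5,6} -> Nina (id 8, d 2), Uma (id 9, d 2).
Iteration 3: no rows with manager_id in {8,9}; recursion stops.
SUM(d) = 0 + 1 + 1 + 1 + 1 + 2 + 2 = 8.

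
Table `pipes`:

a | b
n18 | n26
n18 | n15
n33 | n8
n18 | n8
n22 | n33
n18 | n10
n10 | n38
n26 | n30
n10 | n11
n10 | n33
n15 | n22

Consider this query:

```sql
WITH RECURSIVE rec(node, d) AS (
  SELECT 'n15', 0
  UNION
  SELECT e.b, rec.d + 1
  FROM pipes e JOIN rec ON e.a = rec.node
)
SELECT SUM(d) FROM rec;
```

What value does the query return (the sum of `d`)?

6

Base: (n15, d=0).
Iteration 1: edges from {n15} -> (n22, d=1).
Iteration 2: edges from {n22} -> (n33, d=2).
Iteration 3: edges from {n33} -> (n8, d=3).
Iteration 4: no outgoing edges from {n8}; recursion stops.
SUM(d) = 0 + 1 + 2 + 3 = 6.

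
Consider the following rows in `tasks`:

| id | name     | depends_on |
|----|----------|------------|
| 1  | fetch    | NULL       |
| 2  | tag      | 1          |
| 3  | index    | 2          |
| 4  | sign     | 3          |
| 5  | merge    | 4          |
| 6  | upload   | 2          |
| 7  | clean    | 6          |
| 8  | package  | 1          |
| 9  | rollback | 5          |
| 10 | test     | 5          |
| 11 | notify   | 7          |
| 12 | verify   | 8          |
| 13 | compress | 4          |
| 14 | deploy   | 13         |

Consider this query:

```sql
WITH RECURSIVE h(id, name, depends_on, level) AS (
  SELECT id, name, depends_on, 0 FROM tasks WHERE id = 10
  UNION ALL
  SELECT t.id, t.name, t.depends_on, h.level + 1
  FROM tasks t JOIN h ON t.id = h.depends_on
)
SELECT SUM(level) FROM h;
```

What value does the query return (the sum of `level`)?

Base: id=10 (test), depends_on=5, level 0.
Iteration 1: join on id=5 -> merge (id 5, depends_on=4, level 1).
Iteration 2: join on id=4 -> sign (id 4, depends_on=3, level 2).
Iteration 3: join on id=3 -> index (id 3, depends_on=2, level 3).
Iteration 4: join on id=2 -> tag (id 2, depends_on=1, level 4).
Iteration 5: join on id=1 -> fetch (id 1, depends_on=NULL, level 5).
Iteration 6: depends_on is NULL; no match; recursion stops.
SUM(level) = 0 + 1 + 2 + 3 + 4 + 5 = 15.

15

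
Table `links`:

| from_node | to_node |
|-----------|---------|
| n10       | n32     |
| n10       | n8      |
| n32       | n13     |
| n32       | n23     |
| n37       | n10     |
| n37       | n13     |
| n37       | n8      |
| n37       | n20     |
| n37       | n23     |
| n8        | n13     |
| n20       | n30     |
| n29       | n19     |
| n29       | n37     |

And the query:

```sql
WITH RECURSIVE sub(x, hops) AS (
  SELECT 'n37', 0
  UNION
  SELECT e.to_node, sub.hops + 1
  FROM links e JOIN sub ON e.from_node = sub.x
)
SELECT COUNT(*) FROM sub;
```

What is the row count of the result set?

12

Base: (n37, hops=0).
Iteration 1: edges from {n37} -> (n10, hops=1), (n13, hops=1), (n20, hops=1), (n23, hops=1), (n8, hops=1).
Iteration 2: edges from {n10,n13,n20,n23,n8} -> (n13, hops=2), (n30, hops=2), (n32, hops=2), (n8, hops=2).
Iteration 3: edges from {n13,n30,n32,n8} -> (n13, hops=3), (n23, hops=3). [UNION drops 1 duplicate row(s)]
Iteration 4: no outgoing edges from {n13,n23}; recursion stops.
Total rows emitted: 12.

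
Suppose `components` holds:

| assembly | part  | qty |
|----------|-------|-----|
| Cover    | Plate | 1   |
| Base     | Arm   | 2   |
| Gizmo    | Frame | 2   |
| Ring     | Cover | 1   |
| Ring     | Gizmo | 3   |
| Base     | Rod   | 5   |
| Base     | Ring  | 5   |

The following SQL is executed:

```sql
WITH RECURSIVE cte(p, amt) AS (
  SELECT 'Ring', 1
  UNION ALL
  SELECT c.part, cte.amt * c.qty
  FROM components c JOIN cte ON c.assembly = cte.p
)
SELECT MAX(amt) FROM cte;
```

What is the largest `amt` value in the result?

Base: (Ring, amt=1).
Iteration 1: components of {Ring} -> Cover = 1*1 = 1, Gizmo = 1*3 = 3.
Iteration 2: components of {Cover,Gizmo} -> Frame = 3*2 = 6, Plate = 1*1 = 1.
Iteration 3: no further components; recursion stops.
amt values: 1, 3, 1, 6, 1; the maximum is 6.

6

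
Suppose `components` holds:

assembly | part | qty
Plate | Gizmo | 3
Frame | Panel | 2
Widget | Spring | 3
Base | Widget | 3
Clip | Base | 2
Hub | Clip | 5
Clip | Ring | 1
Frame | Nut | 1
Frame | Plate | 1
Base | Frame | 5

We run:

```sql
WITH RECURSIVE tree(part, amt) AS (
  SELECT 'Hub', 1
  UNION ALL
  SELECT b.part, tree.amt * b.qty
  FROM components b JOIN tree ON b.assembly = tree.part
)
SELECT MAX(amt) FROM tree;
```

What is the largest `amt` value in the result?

150

Base: (Hub, amt=1).
Iteration 1: components of {Hub} -> Clip = 1*5 = 5.
Iteration 2: components of {Clip} -> Base = 5*2 = 10, Ring = 5*1 = 5.
Iteration 3: components of {Base,Ring} -> Frame = 10*5 = 50, Widget = 10*3 = 30.
Iteration 4: components of {Frame,Widget} -> Nut = 50*1 = 50, Panel = 50*2 = 100, Plate = 50*1 = 50, Spring = 30*3 = 90.
Iteration 5: components of {Nut,Panel,Plate,Spring} -> Gizmo = 50*3 = 150.
Iteration 6: no further components; recursion stops.
amt values: 1, 5, 10, 5, 50, 30, 50, 50, 100, 90, 150; the maximum is 150.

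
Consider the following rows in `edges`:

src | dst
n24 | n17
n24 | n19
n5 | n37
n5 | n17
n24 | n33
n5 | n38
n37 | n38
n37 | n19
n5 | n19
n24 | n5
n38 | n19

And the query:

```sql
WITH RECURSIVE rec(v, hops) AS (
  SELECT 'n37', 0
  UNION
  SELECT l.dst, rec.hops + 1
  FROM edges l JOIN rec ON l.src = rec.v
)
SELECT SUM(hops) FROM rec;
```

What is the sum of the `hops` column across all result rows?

Base: (n37, hops=0).
Iteration 1: edges from {n37} -> (n19, hops=1), (n38, hops=1).
Iteration 2: edges from {n19,n38} -> (n19, hops=2).
Iteration 3: no outgoing edges from {n19}; recursion stops.
SUM(hops) = 0 + 1 + 1 + 2 = 4.

4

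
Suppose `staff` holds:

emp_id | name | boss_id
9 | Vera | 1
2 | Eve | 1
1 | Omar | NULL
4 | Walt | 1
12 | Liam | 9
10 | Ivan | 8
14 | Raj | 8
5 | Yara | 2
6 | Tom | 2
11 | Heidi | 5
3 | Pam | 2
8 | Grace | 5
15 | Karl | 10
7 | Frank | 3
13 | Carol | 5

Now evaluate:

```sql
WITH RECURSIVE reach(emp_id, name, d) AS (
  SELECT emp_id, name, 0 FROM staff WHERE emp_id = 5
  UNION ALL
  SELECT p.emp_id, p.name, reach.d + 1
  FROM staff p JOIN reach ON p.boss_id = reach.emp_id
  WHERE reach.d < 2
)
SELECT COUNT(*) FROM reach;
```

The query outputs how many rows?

6

Base: emp_id=5 (Yara) at d 0.
Iteration 1: rows with boss_id in {5} -> Grace (id 8, d 1), Heidi (id 11, d 1), Carol (id 13, d 1).
Iteration 2: rows with boss_id in {8,11,13} -> Ivan (id 10, d 2), Raj (id 14, d 2).
Iteration 3: d < 2 fails for all current rows; recursion stops.
Total rows emitted: 6.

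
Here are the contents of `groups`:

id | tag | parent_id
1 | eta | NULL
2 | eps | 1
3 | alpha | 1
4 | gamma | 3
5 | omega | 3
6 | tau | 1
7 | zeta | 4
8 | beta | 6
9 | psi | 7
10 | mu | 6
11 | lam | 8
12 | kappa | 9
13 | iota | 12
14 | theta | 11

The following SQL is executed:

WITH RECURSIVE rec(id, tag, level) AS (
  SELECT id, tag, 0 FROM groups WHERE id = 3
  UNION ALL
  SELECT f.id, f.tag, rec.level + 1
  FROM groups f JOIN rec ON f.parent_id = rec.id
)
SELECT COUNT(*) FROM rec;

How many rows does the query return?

7

Base: id=3 (alpha) at level 0.
Iteration 1: rows with parent_id in {3} -> gamma (id 4, level 1), omega (id 5, level 1).
Iteration 2: rows with parent_id in {4,5} -> zeta (id 7, level 2).
Iteration 3: rows with parent_id in {7} -> psi (id 9, level 3).
Iteration 4: rows with parent_id in {9} -> kappa (id 12, level 4).
Iteration 5: rows with parent_id in {12} -> iota (id 13, level 5).
Iteration 6: no rows with parent_id in {13}; recursion stops.
Total rows emitted: 7.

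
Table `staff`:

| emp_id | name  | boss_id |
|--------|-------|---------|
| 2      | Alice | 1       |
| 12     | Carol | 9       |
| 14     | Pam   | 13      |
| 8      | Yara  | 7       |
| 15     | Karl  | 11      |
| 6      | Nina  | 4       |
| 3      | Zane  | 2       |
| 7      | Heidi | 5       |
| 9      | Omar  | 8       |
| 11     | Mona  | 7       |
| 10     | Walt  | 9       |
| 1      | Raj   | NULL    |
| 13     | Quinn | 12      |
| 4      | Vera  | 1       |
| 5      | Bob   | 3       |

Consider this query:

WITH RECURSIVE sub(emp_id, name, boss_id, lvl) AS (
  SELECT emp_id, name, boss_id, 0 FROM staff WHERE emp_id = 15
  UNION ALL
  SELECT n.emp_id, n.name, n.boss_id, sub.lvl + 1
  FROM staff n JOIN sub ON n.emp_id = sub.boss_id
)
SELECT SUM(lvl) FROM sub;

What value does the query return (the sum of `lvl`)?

21

Base: emp_id=15 (Karl), boss_id=11, lvl 0.
Iteration 1: join on emp_id=11 -> Mona (id 11, boss_id=7, lvl 1).
Iteration 2: join on emp_id=7 -> Heidi (id 7, boss_id=5, lvl 2).
Iteration 3: join on emp_id=5 -> Bob (id 5, boss_id=3, lvl 3).
Iteration 4: join on emp_id=3 -> Zane (id 3, boss_id=2, lvl 4).
Iteration 5: join on emp_id=2 -> Alice (id 2, boss_id=1, lvl 5).
Iteration 6: join on emp_id=1 -> Raj (id 1, boss_id=NULL, lvl 6).
Iteration 7: boss_id is NULL; no match; recursion stops.
SUM(lvl) = 0 + 1 + 2 + 3 + 4 + 5 + 6 = 21.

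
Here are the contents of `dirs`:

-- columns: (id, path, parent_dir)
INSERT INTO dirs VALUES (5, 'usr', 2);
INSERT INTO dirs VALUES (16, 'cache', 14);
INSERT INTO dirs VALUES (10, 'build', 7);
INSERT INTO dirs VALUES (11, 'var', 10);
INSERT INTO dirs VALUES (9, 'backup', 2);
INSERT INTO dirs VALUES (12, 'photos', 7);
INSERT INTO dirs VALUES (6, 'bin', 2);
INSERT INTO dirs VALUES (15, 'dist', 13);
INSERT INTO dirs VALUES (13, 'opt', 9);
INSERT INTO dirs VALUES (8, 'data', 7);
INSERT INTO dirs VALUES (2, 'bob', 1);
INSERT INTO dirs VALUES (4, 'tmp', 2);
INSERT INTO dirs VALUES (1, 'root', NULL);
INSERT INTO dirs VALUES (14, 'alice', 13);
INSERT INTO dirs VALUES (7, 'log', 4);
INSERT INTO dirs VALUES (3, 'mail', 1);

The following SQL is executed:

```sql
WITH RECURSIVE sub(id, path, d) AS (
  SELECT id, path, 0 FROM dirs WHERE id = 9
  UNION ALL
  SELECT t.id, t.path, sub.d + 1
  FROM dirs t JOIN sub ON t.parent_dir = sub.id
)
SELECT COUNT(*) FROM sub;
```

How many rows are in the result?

Base: id=9 (backup) at d 0.
Iteration 1: rows with parent_dir in {9} -> opt (id 13, d 1).
Iteration 2: rows with parent_dir in {13} -> alice (id 14, d 2), dist (id 15, d 2).
Iteration 3: rows with parent_dir in {14,15} -> cache (id 16, d 3).
Iteration 4: no rows with parent_dir in {16}; recursion stops.
Total rows emitted: 5.

5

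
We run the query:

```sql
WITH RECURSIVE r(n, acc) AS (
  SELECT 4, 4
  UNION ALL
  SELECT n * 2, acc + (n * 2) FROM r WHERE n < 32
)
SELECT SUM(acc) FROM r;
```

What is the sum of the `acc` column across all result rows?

Base: n=4, acc=4.
Iteration 1: 4 < 32 holds -> n = 4 * 2 = 8, acc = 4 + 8 = 12.
Iteration 2: 8 < 32 holds -> n = 8 * 2 = 16, acc = 12 + 16 = 28.
Iteration 3: 16 < 32 holds -> n = 16 * 2 = 32, acc = 28 + 32 = 60.
Iteration 4: 32 < 32 fails; recursion stops.
SUM(acc) = 4 + 12 + 28 + 60 = 104.

104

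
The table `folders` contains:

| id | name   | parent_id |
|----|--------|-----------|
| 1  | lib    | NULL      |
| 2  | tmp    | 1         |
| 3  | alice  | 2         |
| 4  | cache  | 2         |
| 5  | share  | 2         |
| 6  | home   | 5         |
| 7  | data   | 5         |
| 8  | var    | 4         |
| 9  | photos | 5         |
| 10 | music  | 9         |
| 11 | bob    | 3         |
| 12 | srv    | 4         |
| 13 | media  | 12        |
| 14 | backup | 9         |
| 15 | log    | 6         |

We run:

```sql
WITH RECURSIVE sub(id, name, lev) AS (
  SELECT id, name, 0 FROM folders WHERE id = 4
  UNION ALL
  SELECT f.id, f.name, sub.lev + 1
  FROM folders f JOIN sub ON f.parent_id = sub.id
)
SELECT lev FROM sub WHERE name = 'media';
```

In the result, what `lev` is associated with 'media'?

2

Base: id=4 (cache) at lev 0.
Iteration 1: rows with parent_id in {4} -> var (id 8, lev 1), srv (id 12, lev 1).
Iteration 2: rows with parent_id in {8,12} -> media (id 13, lev 2).
Iteration 3: no rows with parent_id in {13}; recursion stops.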